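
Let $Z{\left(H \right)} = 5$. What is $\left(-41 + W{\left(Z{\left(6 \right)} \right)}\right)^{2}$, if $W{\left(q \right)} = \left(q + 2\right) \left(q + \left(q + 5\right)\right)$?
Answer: $4096$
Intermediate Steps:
$W{\left(q \right)} = \left(2 + q\right) \left(5 + 2 q\right)$ ($W{\left(q \right)} = \left(2 + q\right) \left(q + \left(5 + q\right)\right) = \left(2 + q\right) \left(5 + 2 q\right)$)
$\left(-41 + W{\left(Z{\left(6 \right)} \right)}\right)^{2} = \left(-41 + \left(10 + 2 \cdot 5^{2} + 9 \cdot 5\right)\right)^{2} = \left(-41 + \left(10 + 2 \cdot 25 + 45\right)\right)^{2} = \left(-41 + \left(10 + 50 + 45\right)\right)^{2} = \left(-41 + 105\right)^{2} = 64^{2} = 4096$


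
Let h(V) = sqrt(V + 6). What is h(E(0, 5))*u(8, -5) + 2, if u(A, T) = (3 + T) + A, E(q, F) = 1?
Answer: 2 + 6*sqrt(7) ≈ 17.875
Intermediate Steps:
u(A, T) = 3 + A + T
h(V) = sqrt(6 + V)
h(E(0, 5))*u(8, -5) + 2 = sqrt(6 + 1)*(3 + 8 - 5) + 2 = sqrt(7)*6 + 2 = 6*sqrt(7) + 2 = 2 + 6*sqrt(7)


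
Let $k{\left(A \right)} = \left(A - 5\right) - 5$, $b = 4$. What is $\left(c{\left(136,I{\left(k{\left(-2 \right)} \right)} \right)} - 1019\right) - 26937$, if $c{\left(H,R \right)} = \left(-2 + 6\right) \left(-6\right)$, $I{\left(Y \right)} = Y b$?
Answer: $-27980$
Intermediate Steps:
$k{\left(A \right)} = -10 + A$ ($k{\left(A \right)} = \left(-5 + A\right) - 5 = -10 + A$)
$I{\left(Y \right)} = 4 Y$ ($I{\left(Y \right)} = Y 4 = 4 Y$)
$c{\left(H,R \right)} = -24$ ($c{\left(H,R \right)} = 4 \left(-6\right) = -24$)
$\left(c{\left(136,I{\left(k{\left(-2 \right)} \right)} \right)} - 1019\right) - 26937 = \left(-24 - 1019\right) - 26937 = -1043 - 26937 = -27980$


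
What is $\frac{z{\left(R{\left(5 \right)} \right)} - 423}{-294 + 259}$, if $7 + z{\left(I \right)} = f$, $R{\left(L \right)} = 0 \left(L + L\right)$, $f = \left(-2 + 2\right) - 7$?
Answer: $\frac{437}{35} \approx 12.486$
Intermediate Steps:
$f = -7$ ($f = 0 - 7 = -7$)
$R{\left(L \right)} = 0$ ($R{\left(L \right)} = 0 \cdot 2 L = 0$)
$z{\left(I \right)} = -14$ ($z{\left(I \right)} = -7 - 7 = -14$)
$\frac{z{\left(R{\left(5 \right)} \right)} - 423}{-294 + 259} = \frac{-14 - 423}{-294 + 259} = - \frac{437}{-35} = \left(-437\right) \left(- \frac{1}{35}\right) = \frac{437}{35}$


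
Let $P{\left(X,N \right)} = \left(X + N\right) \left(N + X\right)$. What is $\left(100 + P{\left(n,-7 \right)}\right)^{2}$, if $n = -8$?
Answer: $105625$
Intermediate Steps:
$P{\left(X,N \right)} = \left(N + X\right)^{2}$ ($P{\left(X,N \right)} = \left(N + X\right) \left(N + X\right) = \left(N + X\right)^{2}$)
$\left(100 + P{\left(n,-7 \right)}\right)^{2} = \left(100 + \left(-7 - 8\right)^{2}\right)^{2} = \left(100 + \left(-15\right)^{2}\right)^{2} = \left(100 + 225\right)^{2} = 325^{2} = 105625$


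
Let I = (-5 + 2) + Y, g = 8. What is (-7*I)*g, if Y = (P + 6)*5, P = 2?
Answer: -2072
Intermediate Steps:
Y = 40 (Y = (2 + 6)*5 = 8*5 = 40)
I = 37 (I = (-5 + 2) + 40 = -3 + 40 = 37)
(-7*I)*g = -7*37*8 = -259*8 = -2072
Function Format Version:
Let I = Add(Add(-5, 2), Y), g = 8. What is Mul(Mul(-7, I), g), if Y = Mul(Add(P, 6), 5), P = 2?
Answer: -2072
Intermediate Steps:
Y = 40 (Y = Mul(Add(2, 6), 5) = Mul(8, 5) = 40)
I = 37 (I = Add(Add(-5, 2), 40) = Add(-3, 40) = 37)
Mul(Mul(-7, I), g) = Mul(Mul(-7, 37), 8) = Mul(-259, 8) = -2072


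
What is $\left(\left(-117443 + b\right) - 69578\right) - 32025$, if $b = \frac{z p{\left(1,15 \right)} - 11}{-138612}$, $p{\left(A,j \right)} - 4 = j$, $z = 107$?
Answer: $- \frac{5060401029}{23102} \approx -2.1905 \cdot 10^{5}$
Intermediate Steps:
$p{\left(A,j \right)} = 4 + j$
$b = - \frac{337}{23102}$ ($b = \frac{107 \left(4 + 15\right) - 11}{-138612} = \left(107 \cdot 19 - 11\right) \left(- \frac{1}{138612}\right) = \left(2033 - 11\right) \left(- \frac{1}{138612}\right) = 2022 \left(- \frac{1}{138612}\right) = - \frac{337}{23102} \approx -0.014587$)
$\left(\left(-117443 + b\right) - 69578\right) - 32025 = \left(\left(-117443 - \frac{337}{23102}\right) - 69578\right) - 32025 = \left(- \frac{2713168523}{23102} - 69578\right) - 32025 = - \frac{4320559479}{23102} - 32025 = - \frac{5060401029}{23102}$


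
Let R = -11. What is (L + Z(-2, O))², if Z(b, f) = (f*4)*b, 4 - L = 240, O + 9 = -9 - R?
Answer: 32400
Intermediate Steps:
O = -7 (O = -9 + (-9 - 1*(-11)) = -9 + (-9 + 11) = -9 + 2 = -7)
L = -236 (L = 4 - 1*240 = 4 - 240 = -236)
Z(b, f) = 4*b*f (Z(b, f) = (4*f)*b = 4*b*f)
(L + Z(-2, O))² = (-236 + 4*(-2)*(-7))² = (-236 + 56)² = (-180)² = 32400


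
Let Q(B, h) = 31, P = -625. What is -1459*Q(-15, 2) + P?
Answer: -45854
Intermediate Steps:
-1459*Q(-15, 2) + P = -1459*31 - 625 = -45229 - 625 = -45854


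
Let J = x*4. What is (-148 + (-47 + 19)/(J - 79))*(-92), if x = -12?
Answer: 1726656/127 ≈ 13596.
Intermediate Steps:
J = -48 (J = -12*4 = -48)
(-148 + (-47 + 19)/(J - 79))*(-92) = (-148 + (-47 + 19)/(-48 - 79))*(-92) = (-148 - 28/(-127))*(-92) = (-148 - 28*(-1/127))*(-92) = (-148 + 28/127)*(-92) = -18768/127*(-92) = 1726656/127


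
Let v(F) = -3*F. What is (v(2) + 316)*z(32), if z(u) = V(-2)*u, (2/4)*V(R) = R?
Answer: -39680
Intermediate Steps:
V(R) = 2*R
z(u) = -4*u (z(u) = (2*(-2))*u = -4*u)
(v(2) + 316)*z(32) = (-3*2 + 316)*(-4*32) = (-6 + 316)*(-128) = 310*(-128) = -39680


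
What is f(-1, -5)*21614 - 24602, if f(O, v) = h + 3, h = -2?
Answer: -2988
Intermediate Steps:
f(O, v) = 1 (f(O, v) = -2 + 3 = 1)
f(-1, -5)*21614 - 24602 = 1*21614 - 24602 = 21614 - 24602 = -2988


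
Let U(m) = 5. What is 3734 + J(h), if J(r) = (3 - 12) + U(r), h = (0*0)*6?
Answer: 3730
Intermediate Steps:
h = 0 (h = 0*6 = 0)
J(r) = -4 (J(r) = (3 - 12) + 5 = -9 + 5 = -4)
3734 + J(h) = 3734 - 4 = 3730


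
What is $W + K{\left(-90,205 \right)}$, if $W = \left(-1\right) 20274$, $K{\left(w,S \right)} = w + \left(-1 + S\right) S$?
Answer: $21456$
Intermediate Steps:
$K{\left(w,S \right)} = w + S \left(-1 + S\right)$
$W = -20274$
$W + K{\left(-90,205 \right)} = -20274 - \left(295 - 42025\right) = -20274 - -41730 = -20274 + 41730 = 21456$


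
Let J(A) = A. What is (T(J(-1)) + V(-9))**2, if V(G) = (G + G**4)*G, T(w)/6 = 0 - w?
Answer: 3476517444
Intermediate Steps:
T(w) = -6*w (T(w) = 6*(0 - w) = 6*(-w) = -6*w)
V(G) = G*(G + G**4)
(T(J(-1)) + V(-9))**2 = (-6*(-1) + ((-9)**2 + (-9)**5))**2 = (6 + (81 - 59049))**2 = (6 - 58968)**2 = (-58962)**2 = 3476517444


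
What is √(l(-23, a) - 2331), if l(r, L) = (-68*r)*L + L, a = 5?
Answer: √5494 ≈ 74.122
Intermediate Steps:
l(r, L) = L - 68*L*r (l(r, L) = -68*L*r + L = L - 68*L*r)
√(l(-23, a) - 2331) = √(5*(1 - 68*(-23)) - 2331) = √(5*(1 + 1564) - 2331) = √(5*1565 - 2331) = √(7825 - 2331) = √5494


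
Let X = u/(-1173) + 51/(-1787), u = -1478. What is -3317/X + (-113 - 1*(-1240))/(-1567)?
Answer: -10898154998690/4044995821 ≈ -2694.2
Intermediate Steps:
X = 2581363/2096151 (X = -1478/(-1173) + 51/(-1787) = -1478*(-1/1173) + 51*(-1/1787) = 1478/1173 - 51/1787 = 2581363/2096151 ≈ 1.2315)
-3317/X + (-113 - 1*(-1240))/(-1567) = -3317/2581363/2096151 + (-113 - 1*(-1240))/(-1567) = -3317*2096151/2581363 + (-113 + 1240)*(-1/1567) = -6952932867/2581363 + 1127*(-1/1567) = -6952932867/2581363 - 1127/1567 = -10898154998690/4044995821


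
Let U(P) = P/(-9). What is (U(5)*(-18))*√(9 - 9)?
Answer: 0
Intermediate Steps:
U(P) = -P/9 (U(P) = P*(-⅑) = -P/9)
(U(5)*(-18))*√(9 - 9) = (-⅑*5*(-18))*√(9 - 9) = (-5/9*(-18))*√0 = 10*0 = 0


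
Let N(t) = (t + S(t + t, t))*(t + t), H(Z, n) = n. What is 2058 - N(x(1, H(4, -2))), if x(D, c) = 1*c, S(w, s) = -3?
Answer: 2038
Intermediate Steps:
x(D, c) = c
N(t) = 2*t*(-3 + t) (N(t) = (t - 3)*(t + t) = (-3 + t)*(2*t) = 2*t*(-3 + t))
2058 - N(x(1, H(4, -2))) = 2058 - 2*(-2)*(-3 - 2) = 2058 - 2*(-2)*(-5) = 2058 - 1*20 = 2058 - 20 = 2038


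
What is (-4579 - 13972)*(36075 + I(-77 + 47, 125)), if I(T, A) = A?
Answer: -671546200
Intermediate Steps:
(-4579 - 13972)*(36075 + I(-77 + 47, 125)) = (-4579 - 13972)*(36075 + 125) = -18551*36200 = -671546200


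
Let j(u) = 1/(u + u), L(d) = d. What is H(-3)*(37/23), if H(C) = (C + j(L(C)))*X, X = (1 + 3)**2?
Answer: -5624/69 ≈ -81.507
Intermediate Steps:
X = 16 (X = 4**2 = 16)
j(u) = 1/(2*u)
H(C) = 8/C + 16*C (H(C) = (C + 1/(2*C))*16 = 8/C + 16*C)
H(-3)*(37/23) = (8/(-3) + 16*(-3))*(37/23) = (8*(-1/3) - 48)*(37*(1/23)) = (-8/3 - 48)*(37/23) = -152/3*37/23 = -5624/69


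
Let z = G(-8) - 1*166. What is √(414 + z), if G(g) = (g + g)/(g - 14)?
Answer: 12*√209/11 ≈ 15.771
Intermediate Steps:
G(g) = 2*g/(-14 + g) (G(g) = (2*g)/(-14 + g) = 2*g/(-14 + g))
z = -1818/11 (z = 2*(-8)/(-14 - 8) - 1*166 = 2*(-8)/(-22) - 166 = 2*(-8)*(-1/22) - 166 = 8/11 - 166 = -1818/11 ≈ -165.27)
√(414 + z) = √(414 - 1818/11) = √(2736/11) = 12*√209/11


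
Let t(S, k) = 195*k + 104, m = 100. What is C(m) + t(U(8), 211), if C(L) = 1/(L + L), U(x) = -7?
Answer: 8249801/200 ≈ 41249.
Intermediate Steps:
t(S, k) = 104 + 195*k
C(L) = 1/(2*L)
C(m) + t(U(8), 211) = (1/2)/100 + (104 + 195*211) = (1/2)*(1/100) + (104 + 41145) = 1/200 + 41249 = 8249801/200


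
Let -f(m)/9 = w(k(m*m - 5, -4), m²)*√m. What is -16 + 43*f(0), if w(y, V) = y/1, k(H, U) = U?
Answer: -16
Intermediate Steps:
w(y, V) = y (w(y, V) = y*1 = y)
f(m) = 36*√m (f(m) = -(-36)*√m = 36*√m)
-16 + 43*f(0) = -16 + 43*(36*√0) = -16 + 43*(36*0) = -16 + 43*0 = -16 + 0 = -16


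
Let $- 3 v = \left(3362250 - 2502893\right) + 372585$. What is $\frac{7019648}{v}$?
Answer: $- \frac{10529472}{615971} \approx -17.094$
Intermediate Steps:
$v = - \frac{1231942}{3}$ ($v = - \frac{\left(3362250 - 2502893\right) + 372585}{3} = - \frac{859357 + 372585}{3} = \left(- \frac{1}{3}\right) 1231942 = - \frac{1231942}{3} \approx -4.1065 \cdot 10^{5}$)
$\frac{7019648}{v} = \frac{7019648}{- \frac{1231942}{3}} = 7019648 \left(- \frac{3}{1231942}\right) = - \frac{10529472}{615971}$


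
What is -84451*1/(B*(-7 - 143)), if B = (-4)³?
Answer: -84451/9600 ≈ -8.7970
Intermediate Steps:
B = -64
-84451*1/(B*(-7 - 143)) = -84451*(-1/(64*(-7 - 143))) = -84451/((-150*(-64))) = -84451/9600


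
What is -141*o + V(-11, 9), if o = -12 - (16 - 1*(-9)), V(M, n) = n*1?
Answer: 5226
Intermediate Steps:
V(M, n) = n
o = -37 (o = -12 - (16 + 9) = -12 - 1*25 = -12 - 25 = -37)
-141*o + V(-11, 9) = -141*(-37) + 9 = 5217 + 9 = 5226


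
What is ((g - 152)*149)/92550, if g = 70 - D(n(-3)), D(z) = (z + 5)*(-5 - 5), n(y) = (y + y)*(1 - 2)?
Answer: 2086/46275 ≈ 0.045078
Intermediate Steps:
n(y) = -2*y (n(y) = (2*y)*(-1) = -2*y)
D(z) = -50 - 10*z (D(z) = (5 + z)*(-10) = -50 - 10*z)
g = 180 (g = 70 - (-50 - (-20)*(-3)) = 70 - (-50 - 10*6) = 70 - (-50 - 60) = 70 - 1*(-110) = 70 + 110 = 180)
((g - 152)*149)/92550 = ((180 - 152)*149)/92550 = (28*149)*(1/92550) = 4172*(1/92550) = 2086/46275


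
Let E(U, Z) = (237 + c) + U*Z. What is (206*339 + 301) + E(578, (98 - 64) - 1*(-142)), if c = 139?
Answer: 172239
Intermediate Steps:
E(U, Z) = 376 + U*Z (E(U, Z) = (237 + 139) + U*Z = 376 + U*Z)
(206*339 + 301) + E(578, (98 - 64) - 1*(-142)) = (206*339 + 301) + (376 + 578*((98 - 64) - 1*(-142))) = (69834 + 301) + (376 + 578*(34 + 142)) = 70135 + (376 + 578*176) = 70135 + (376 + 101728) = 70135 + 102104 = 172239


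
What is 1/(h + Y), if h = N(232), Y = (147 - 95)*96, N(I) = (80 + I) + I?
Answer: 1/5536 ≈ 0.00018064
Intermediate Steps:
N(I) = 80 + 2*I
Y = 4992 (Y = 52*96 = 4992)
h = 544 (h = 80 + 2*232 = 80 + 464 = 544)
1/(h + Y) = 1/(544 + 4992) = 1/5536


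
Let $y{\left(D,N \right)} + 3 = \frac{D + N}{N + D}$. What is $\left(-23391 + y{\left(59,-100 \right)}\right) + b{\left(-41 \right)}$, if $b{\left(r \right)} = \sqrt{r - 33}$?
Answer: $-23393 + i \sqrt{74} \approx -23393.0 + 8.6023 i$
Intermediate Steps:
$b{\left(r \right)} = \sqrt{-33 + r}$
$y{\left(D,N \right)} = -2$ ($y{\left(D,N \right)} = -3 + \frac{D + N}{N + D} = -3 + \frac{D + N}{D + N} = -3 + 1 = -2$)
$\left(-23391 + y{\left(59,-100 \right)}\right) + b{\left(-41 \right)} = \left(-23391 - 2\right) + \sqrt{-33 - 41} = -23393 + \sqrt{-74} = -23393 + i \sqrt{74}$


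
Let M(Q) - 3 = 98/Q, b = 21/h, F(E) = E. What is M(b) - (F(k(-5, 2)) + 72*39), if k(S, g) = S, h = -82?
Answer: -9548/3 ≈ -3182.7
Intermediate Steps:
b = -21/82 (b = 21/(-82) = 21*(-1/82) = -21/82 ≈ -0.25610)
M(Q) = 3 + 98/Q
M(b) - (F(k(-5, 2)) + 72*39) = (3 + 98/(-21/82)) - (-5 + 72*39) = (3 + 98*(-82/21)) - (-5 + 2808) = (3 - 1148/3) - 1*2803 = -1139/3 - 2803 = -9548/3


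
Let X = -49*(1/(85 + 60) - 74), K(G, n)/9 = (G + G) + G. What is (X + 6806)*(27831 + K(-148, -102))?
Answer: 7210521297/29 ≈ 2.4864e+8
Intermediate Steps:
K(G, n) = 27*G (K(G, n) = 9*((G + G) + G) = 9*(2*G + G) = 9*(3*G) = 27*G)
X = 525721/145 (X = -49*(1/145 - 74) = -49*(-10729/145) = 525721/145 ≈ 3625.7)
(X + 6806)*(27831 + K(-148, -102)) = (525721/145 + 6806)*(27831 + 27*(-148)) = 1512591*(27831 - 3996)/145 = (1512591/145)*23835 = 7210521297/29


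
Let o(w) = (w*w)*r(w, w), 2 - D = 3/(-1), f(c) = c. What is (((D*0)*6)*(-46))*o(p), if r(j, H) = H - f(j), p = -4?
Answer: 0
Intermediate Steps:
r(j, H) = H - j
D = 5 (D = 2 - 3/(-1) = 2 - 3*(-1) = 2 - 1*(-3) = 2 + 3 = 5)
o(w) = 0 (o(w) = (w*w)*(w - w) = w²*0 = 0)
(((D*0)*6)*(-46))*o(p) = (((5*0)*6)*(-46))*0 = ((0*6)*(-46))*0 = (0*(-46))*0 = 0*0 = 0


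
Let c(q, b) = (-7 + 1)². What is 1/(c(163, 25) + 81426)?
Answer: 1/81462 ≈ 1.2276e-5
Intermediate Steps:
c(q, b) = 36 (c(q, b) = (-6)² = 36)
1/(c(163, 25) + 81426) = 1/(36 + 81426) = 1/81462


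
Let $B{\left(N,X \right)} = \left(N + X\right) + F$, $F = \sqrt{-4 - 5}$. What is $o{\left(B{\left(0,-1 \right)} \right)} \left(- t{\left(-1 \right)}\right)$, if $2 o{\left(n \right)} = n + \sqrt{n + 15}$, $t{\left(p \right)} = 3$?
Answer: $\frac{3}{2} - \frac{9 i}{2} - \frac{3 \sqrt{14 + 3 i}}{2} \approx -4.1442 - 5.098 i$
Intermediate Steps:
$F = 3 i$ ($F = \sqrt{-9} = 3 i \approx 3.0 i$)
$B{\left(N,X \right)} = N + X + 3 i$ ($B{\left(N,X \right)} = \left(N + X\right) + 3 i = N + X + 3 i$)
$o{\left(n \right)} = \frac{n}{2} + \frac{\sqrt{15 + n}}{2}$ ($o{\left(n \right)} = \frac{n + \sqrt{n + 15}}{2} = \frac{n + \sqrt{15 + n}}{2} = \frac{n}{2} + \frac{\sqrt{15 + n}}{2}$)
$o{\left(B{\left(0,-1 \right)} \right)} \left(- t{\left(-1 \right)}\right) = \left(\frac{0 - 1 + 3 i}{2} + \frac{\sqrt{15 + \left(0 - 1 + 3 i\right)}}{2}\right) \left(\left(-1\right) 3\right) = \left(\frac{-1 + 3 i}{2} + \frac{\sqrt{15 - \left(1 - 3 i\right)}}{2}\right) \left(-3\right) = \left(\left(- \frac{1}{2} + \frac{3 i}{2}\right) + \frac{\sqrt{14 + 3 i}}{2}\right) \left(-3\right) = \left(- \frac{1}{2} + \frac{\sqrt{14 + 3 i}}{2} + \frac{3 i}{2}\right) \left(-3\right) = \frac{3}{2} - \frac{9 i}{2} - \frac{3 \sqrt{14 + 3 i}}{2}$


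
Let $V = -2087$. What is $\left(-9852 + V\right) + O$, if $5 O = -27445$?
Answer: $-17428$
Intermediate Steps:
$O = -5489$ ($O = \frac{1}{5} \left(-27445\right) = -5489$)
$\left(-9852 + V\right) + O = \left(-9852 - 2087\right) - 5489 = -11939 - 5489 = -17428$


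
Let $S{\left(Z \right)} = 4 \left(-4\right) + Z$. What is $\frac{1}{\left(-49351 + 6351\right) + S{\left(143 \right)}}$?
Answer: $- \frac{1}{42873} \approx -2.3325 \cdot 10^{-5}$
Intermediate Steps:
$S{\left(Z \right)} = -16 + Z$
$\frac{1}{\left(-49351 + 6351\right) + S{\left(143 \right)}} = \frac{1}{\left(-49351 + 6351\right) + \left(-16 + 143\right)} = \frac{1}{-43000 + 127} = \frac{1}{-42873} = - \frac{1}{42873}$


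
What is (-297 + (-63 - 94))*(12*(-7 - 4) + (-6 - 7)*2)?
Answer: 71732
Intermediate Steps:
(-297 + (-63 - 94))*(12*(-7 - 4) + (-6 - 7)*2) = (-297 - 157)*(12*(-11) - 13*2) = -454*(-132 - 26) = -454*(-158) = 71732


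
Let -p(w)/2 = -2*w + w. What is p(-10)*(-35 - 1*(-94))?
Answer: -1180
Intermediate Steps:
p(w) = 2*w (p(w) = -2*(-2*w + w) = -(-2)*w = 2*w)
p(-10)*(-35 - 1*(-94)) = (2*(-10))*(-35 - 1*(-94)) = -20*(-35 + 94) = -20*59 = -1180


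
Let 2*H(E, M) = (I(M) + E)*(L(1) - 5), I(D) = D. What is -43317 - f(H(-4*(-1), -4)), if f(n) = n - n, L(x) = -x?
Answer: -43317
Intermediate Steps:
H(E, M) = -3*E - 3*M (H(E, M) = ((M + E)*(-1*1 - 5))/2 = ((E + M)*(-1 - 5))/2 = ((E + M)*(-6))/2 = (-6*E - 6*M)/2 = -3*E - 3*M)
f(n) = 0
-43317 - f(H(-4*(-1), -4)) = -43317 - 1*0 = -43317 + 0 = -43317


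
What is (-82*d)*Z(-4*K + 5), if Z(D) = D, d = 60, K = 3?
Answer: 34440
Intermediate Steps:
(-82*d)*Z(-4*K + 5) = (-82*60)*(-4*3 + 5) = -4920*(-12 + 5) = -4920*(-7) = 34440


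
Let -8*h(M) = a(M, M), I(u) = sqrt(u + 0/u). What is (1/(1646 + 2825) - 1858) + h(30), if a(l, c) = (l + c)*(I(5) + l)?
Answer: -9313092/4471 - 15*sqrt(5)/2 ≈ -2099.8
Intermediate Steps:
I(u) = sqrt(u) (I(u) = sqrt(u + 0) = sqrt(u))
a(l, c) = (c + l)*(l + sqrt(5)) (a(l, c) = (l + c)*(sqrt(5) + l) = (c + l)*(l + sqrt(5)))
h(M) = -M**2/4 - M*sqrt(5)/4 (h(M) = -(M**2 + M*M + M*sqrt(5) + M*sqrt(5))/8 = -(M**2 + M**2 + M*sqrt(5) + M*sqrt(5))/8 = -(2*M**2 + 2*M*sqrt(5))/8 = -M**2/4 - M*sqrt(5)/4)
(1/(1646 + 2825) - 1858) + h(30) = (1/(1646 + 2825) - 1858) + (1/4)*30*(-1*30 - sqrt(5)) = (1/4471 - 1858) + (1/4)*30*(-30 - sqrt(5)) = (1/4471 - 1858) + (-225 - 15*sqrt(5)/2) = -8307117/4471 + (-225 - 15*sqrt(5)/2) = -9313092/4471 - 15*sqrt(5)/2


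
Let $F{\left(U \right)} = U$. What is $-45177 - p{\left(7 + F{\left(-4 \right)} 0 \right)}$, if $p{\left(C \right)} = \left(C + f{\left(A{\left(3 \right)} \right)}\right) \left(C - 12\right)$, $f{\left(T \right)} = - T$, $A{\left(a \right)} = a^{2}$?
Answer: $-45187$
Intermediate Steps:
$p{\left(C \right)} = \left(-12 + C\right) \left(-9 + C\right)$ ($p{\left(C \right)} = \left(C - 3^{2}\right) \left(C - 12\right) = \left(C - 9\right) \left(-12 + C\right) = \left(-9 + C\right) \left(-12 + C\right) = \left(-12 + C\right) \left(-9 + C\right)$)
$-45177 - p{\left(7 + F{\left(-4 \right)} 0 \right)} = -45177 - \left(108 + \left(7 - 0\right)^{2} - 21 \left(7 - 0\right)\right) = -45177 - \left(108 + \left(7 + 0\right)^{2} - 21 \left(7 + 0\right)\right) = -45177 - \left(108 + 7^{2} - 147\right) = -45177 - \left(108 + 49 - 147\right) = -45177 - 10 = -45187$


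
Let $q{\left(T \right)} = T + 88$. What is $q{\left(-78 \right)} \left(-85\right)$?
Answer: $-850$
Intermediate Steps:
$q{\left(T \right)} = 88 + T$
$q{\left(-78 \right)} \left(-85\right) = \left(88 - 78\right) \left(-85\right) = 10 \left(-85\right) = -850$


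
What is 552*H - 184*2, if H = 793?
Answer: 437368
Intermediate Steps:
552*H - 184*2 = 552*793 - 184*2 = 437736 - 368 = 437368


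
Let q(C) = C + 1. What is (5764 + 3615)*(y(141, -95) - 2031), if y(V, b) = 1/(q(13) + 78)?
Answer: -1752475529/92 ≈ -1.9049e+7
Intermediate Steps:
q(C) = 1 + C
y(V, b) = 1/92 (y(V, b) = 1/((1 + 13) + 78) = 1/(14 + 78) = 1/92)
(5764 + 3615)*(y(141, -95) - 2031) = (5764 + 3615)*(1/92 - 2031) = 9379*(-186851/92) = -1752475529/92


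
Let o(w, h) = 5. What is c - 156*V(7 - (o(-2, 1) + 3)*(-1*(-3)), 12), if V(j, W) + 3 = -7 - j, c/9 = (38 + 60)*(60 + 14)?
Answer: 64176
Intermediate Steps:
c = 65268 (c = 9*((38 + 60)*(60 + 14)) = 9*(98*74) = 9*7252 = 65268)
V(j, W) = -10 - j (V(j, W) = -3 + (-7 - j) = -10 - j)
c - 156*V(7 - (o(-2, 1) + 3)*(-1*(-3)), 12) = 65268 - 156*(-10 - (7 - (5 + 3)*(-1*(-3)))) = 65268 - 156*(-10 - (7 - 8*3)) = 65268 - 156*(-10 - (7 - 1*24)) = 65268 - 156*(-10 - (7 - 24)) = 65268 - 156*(-10 - 1*(-17)) = 65268 - 156*(-10 + 17) = 65268 - 156*7 = 65268 - 1092 = 64176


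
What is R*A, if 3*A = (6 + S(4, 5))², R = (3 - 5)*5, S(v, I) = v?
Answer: -1000/3 ≈ -333.33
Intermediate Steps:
R = -10 (R = -2*5 = -10)
A = 100/3 (A = (6 + 4)²/3 = (⅓)*10² = (⅓)*100 = 100/3 ≈ 33.333)
R*A = -10*100/3 = -1000/3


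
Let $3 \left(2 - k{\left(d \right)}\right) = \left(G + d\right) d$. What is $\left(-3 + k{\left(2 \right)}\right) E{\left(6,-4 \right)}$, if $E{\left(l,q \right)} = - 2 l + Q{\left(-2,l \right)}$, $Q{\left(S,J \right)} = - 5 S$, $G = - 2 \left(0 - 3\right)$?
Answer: $\frac{38}{3} \approx 12.667$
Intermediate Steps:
$G = 6$ ($G = \left(-2\right) \left(-3\right) = 6$)
$E{\left(l,q \right)} = 10 - 2 l$ ($E{\left(l,q \right)} = - 2 l - -10 = - 2 l + 10 = 10 - 2 l$)
$k{\left(d \right)} = 2 - \frac{d \left(6 + d\right)}{3}$ ($k{\left(d \right)} = 2 - \frac{\left(6 + d\right) d}{3} = 2 - \frac{d \left(6 + d\right)}{3}$)
$\left(-3 + k{\left(2 \right)}\right) E{\left(6,-4 \right)} = \left(-3 - \left(2 + \frac{4}{3}\right)\right) \left(10 - 12\right) = \left(-3 - \frac{10}{3}\right) \left(10 - 12\right) = \left(-3 - \frac{10}{3}\right) \left(-2\right) = \left(- \frac{19}{3}\right) \left(-2\right) = \frac{38}{3}$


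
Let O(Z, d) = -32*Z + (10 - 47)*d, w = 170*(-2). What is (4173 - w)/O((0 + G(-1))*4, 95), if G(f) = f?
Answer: -4513/3387 ≈ -1.3324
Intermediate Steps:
w = -340
O(Z, d) = -37*d - 32*Z (O(Z, d) = -32*Z - 37*d = -37*d - 32*Z)
(4173 - w)/O((0 + G(-1))*4, 95) = (4173 - 1*(-340))/(-37*95 - 32*(0 - 1)*4) = (4173 + 340)/(-3515 - (-32)*4) = 4513/(-3515 - 32*(-4)) = 4513/(-3515 + 128) = 4513/(-3387) = 4513*(-1/3387) = -4513/3387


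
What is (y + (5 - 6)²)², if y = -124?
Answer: 15129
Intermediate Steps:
(y + (5 - 6)²)² = (-124 + (5 - 6)²)² = (-124 + (-1)²)² = (-124 + 1)² = (-123)² = 15129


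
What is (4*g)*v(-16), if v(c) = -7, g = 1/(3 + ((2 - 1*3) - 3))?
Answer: 28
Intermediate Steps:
g = -1 (g = 1/(3 + ((2 - 3) - 3)) = 1/(3 + (-1 - 3)) = 1/(3 - 4) = 1/(-1) = -1)
(4*g)*v(-16) = (4*(-1))*(-7) = -4*(-7) = 28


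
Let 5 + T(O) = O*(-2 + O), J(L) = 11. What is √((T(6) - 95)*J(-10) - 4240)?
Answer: 6*I*√141 ≈ 71.246*I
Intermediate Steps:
T(O) = -5 + O*(-2 + O)
√((T(6) - 95)*J(-10) - 4240) = √(((-5 + 6² - 2*6) - 95)*11 - 4240) = √(((-5 + 36 - 12) - 95)*11 - 4240) = √((19 - 95)*11 - 4240) = √(-76*11 - 4240) = √(-836 - 4240) = √(-5076) = 6*I*√141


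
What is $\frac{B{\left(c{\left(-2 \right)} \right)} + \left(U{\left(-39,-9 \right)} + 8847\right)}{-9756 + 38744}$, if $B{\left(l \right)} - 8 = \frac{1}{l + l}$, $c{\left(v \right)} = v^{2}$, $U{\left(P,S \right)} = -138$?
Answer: $\frac{69737}{231904} \approx 0.30071$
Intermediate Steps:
$B{\left(l \right)} = 8 + \frac{1}{2 l}$ ($B{\left(l \right)} = 8 + \frac{1}{l + l} = 8 + \frac{1}{2 l}$)
$\frac{B{\left(c{\left(-2 \right)} \right)} + \left(U{\left(-39,-9 \right)} + 8847\right)}{-9756 + 38744} = \frac{\left(8 + \frac{1}{2 \left(-2\right)^{2}}\right) + \left(-138 + 8847\right)}{-9756 + 38744} = \frac{\left(8 + \frac{1}{2 \cdot 4}\right) + 8709}{28988} = \left(\left(8 + \frac{1}{2} \cdot \frac{1}{4}\right) + 8709\right) \frac{1}{28988} = \left(\left(8 + \frac{1}{8}\right) + 8709\right) \frac{1}{28988} = \left(\frac{65}{8} + 8709\right) \frac{1}{28988} = \frac{69737}{8} \cdot \frac{1}{28988} = \frac{69737}{231904}$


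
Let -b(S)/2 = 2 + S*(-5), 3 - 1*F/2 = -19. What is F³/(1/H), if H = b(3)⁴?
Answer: 38927043584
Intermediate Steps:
F = 44 (F = 6 - 2*(-19) = 6 + 38 = 44)
b(S) = -4 + 10*S (b(S) = -2*(2 + S*(-5)) = -2*(2 - 5*S) = -4 + 10*S)
H = 456976 (H = (-4 + 10*3)⁴ = (-4 + 30)⁴ = 26⁴ = 456976)
F³/(1/H) = 44³/(1/456976) = 85184/(1/456976) = 85184*456976 = 38927043584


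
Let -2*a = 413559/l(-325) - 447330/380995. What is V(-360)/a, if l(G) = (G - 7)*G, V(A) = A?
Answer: 1973249304000/7286466947 ≈ 270.81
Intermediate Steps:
l(G) = G*(-7 + G) (l(G) = (-7 + G)*G = G*(-7 + G))
a = -21859400841/16443744200 (a = -(413559/((-325*(-7 - 325))) - 447330/380995)/2 = -(413559/((-325*(-332))) - 447330*1/380995)/2 = -(413559/107900 - 89466/76199)/2 = -½*21859400841/8221872100 = -21859400841/16443744200 ≈ -1.3293)
V(-360)/a = -360/(-21859400841/16443744200) = -360*(-16443744200/21859400841) = 1973249304000/7286466947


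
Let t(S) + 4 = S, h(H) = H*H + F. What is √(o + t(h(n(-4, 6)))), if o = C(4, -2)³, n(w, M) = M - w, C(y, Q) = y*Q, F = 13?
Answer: I*√403 ≈ 20.075*I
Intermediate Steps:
C(y, Q) = Q*y
h(H) = 13 + H² (h(H) = H*H + 13 = H² + 13 = 13 + H²)
o = -512 (o = (-2*4)³ = (-8)³ = -512)
t(S) = -4 + S
√(o + t(h(n(-4, 6)))) = √(-512 + (-4 + (13 + (6 - 1*(-4))²))) = √(-512 + (-4 + (13 + (6 + 4)²))) = √(-512 + (-4 + (13 + 10²))) = √(-512 + (-4 + (13 + 100))) = √(-512 + (-4 + 113)) = √(-512 + 109) = √(-403) = I*√403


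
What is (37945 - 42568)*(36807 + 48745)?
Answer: -395506896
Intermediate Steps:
(37945 - 42568)*(36807 + 48745) = -4623*85552 = -395506896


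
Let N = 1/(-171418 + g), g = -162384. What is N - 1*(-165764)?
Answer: 55332354727/333802 ≈ 1.6576e+5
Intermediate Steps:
N = -1/333802 (N = 1/(-171418 - 162384) = 1/(-333802) = -1/333802 ≈ -2.9958e-6)
N - 1*(-165764) = -1/333802 - 1*(-165764) = -1/333802 + 165764 = 55332354727/333802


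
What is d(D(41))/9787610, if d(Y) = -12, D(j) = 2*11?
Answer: -6/4893805 ≈ -1.2260e-6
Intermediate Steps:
D(j) = 22
d(D(41))/9787610 = -12/9787610 = -12*1/9787610 = -6/4893805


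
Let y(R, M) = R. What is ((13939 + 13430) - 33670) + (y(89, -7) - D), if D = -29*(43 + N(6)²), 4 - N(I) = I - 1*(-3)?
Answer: -4240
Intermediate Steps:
N(I) = 1 - I (N(I) = 4 - (I - 1*(-3)) = 4 - (I + 3) = 4 - (3 + I) = 4 + (-3 - I) = 1 - I)
D = -1972 (D = -29*(43 + (1 - 1*6)²) = -29*(43 + (1 - 6)²) = -29*(43 + (-5)²) = -29*(43 + 25) = -29*68 = -1972)
((13939 + 13430) - 33670) + (y(89, -7) - D) = ((13939 + 13430) - 33670) + (89 - 1*(-1972)) = (27369 - 33670) + (89 + 1972) = -6301 + 2061 = -4240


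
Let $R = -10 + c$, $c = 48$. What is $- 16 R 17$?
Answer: $-10336$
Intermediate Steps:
$R = 38$ ($R = -10 + 48 = 38$)
$- 16 R 17 = \left(-16\right) 38 \cdot 17 = \left(-608\right) 17 = -10336$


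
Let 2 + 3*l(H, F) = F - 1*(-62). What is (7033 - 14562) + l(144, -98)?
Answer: -22625/3 ≈ -7541.7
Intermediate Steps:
l(H, F) = 20 + F/3 (l(H, F) = -⅔ + (F - 1*(-62))/3 = -⅔ + (F + 62)/3 = -⅔ + (62 + F)/3 = -⅔ + (62/3 + F/3) = 20 + F/3)
(7033 - 14562) + l(144, -98) = (7033 - 14562) + (20 + (⅓)*(-98)) = -7529 + (20 - 98/3) = -7529 - 38/3 = -22625/3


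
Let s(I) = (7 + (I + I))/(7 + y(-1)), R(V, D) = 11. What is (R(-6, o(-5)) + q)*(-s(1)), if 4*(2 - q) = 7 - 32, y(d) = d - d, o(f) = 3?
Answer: -99/4 ≈ -24.750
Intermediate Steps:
y(d) = 0
s(I) = 1 + 2*I/7 (s(I) = (7 + (I + I))/(7 + 0) = (7 + 2*I)/7 = (7 + 2*I)*(⅐) = 1 + 2*I/7)
q = 33/4 (q = 2 - (7 - 32)/4 = 2 - ¼*(-25) = 2 + 25/4 = 33/4 ≈ 8.2500)
(R(-6, o(-5)) + q)*(-s(1)) = (11 + 33/4)*(-(1 + (2/7)*1)) = 77*(-(1 + 2/7))/4 = 77*(-1*9/7)/4 = (77/4)*(-9/7) = -99/4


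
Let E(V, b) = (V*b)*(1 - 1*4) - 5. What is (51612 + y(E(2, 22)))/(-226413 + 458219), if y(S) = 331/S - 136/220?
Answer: 388873557/1746658210 ≈ 0.22264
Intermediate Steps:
E(V, b) = -5 - 3*V*b (E(V, b) = (V*b)*(1 - 4) - 5 = (V*b)*(-3) - 5 = -3*V*b - 5 = -5 - 3*V*b)
y(S) = -34/55 + 331/S (y(S) = 331/S - 136*1/220 = 331/S - 34/55 = -34/55 + 331/S)
(51612 + y(E(2, 22)))/(-226413 + 458219) = (51612 + (-34/55 + 331/(-5 - 3*2*22)))/(-226413 + 458219) = (51612 + (-34/55 + 331/(-5 - 132)))/231806 = (51612 + (-34/55 + 331/(-137)))*(1/231806) = (51612 + (-34/55 + 331*(-1/137)))*(1/231806) = (51612 + (-34/55 - 331/137))*(1/231806) = (51612 - 22863/7535)*(1/231806) = (388873557/7535)*(1/231806) = 388873557/1746658210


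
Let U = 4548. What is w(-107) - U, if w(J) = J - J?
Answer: -4548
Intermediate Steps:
w(J) = 0
w(-107) - U = 0 - 1*4548 = 0 - 4548 = -4548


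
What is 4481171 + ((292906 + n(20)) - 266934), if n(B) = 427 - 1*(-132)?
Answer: 4507702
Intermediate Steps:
n(B) = 559 (n(B) = 427 + 132 = 559)
4481171 + ((292906 + n(20)) - 266934) = 4481171 + ((292906 + 559) - 266934) = 4481171 + (293465 - 266934) = 4481171 + 26531 = 4507702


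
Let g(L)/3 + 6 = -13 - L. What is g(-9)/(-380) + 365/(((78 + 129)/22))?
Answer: 305761/7866 ≈ 38.871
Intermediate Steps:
g(L) = -57 - 3*L (g(L) = -18 + 3*(-13 - L) = -18 + (-39 - 3*L) = -57 - 3*L)
g(-9)/(-380) + 365/(((78 + 129)/22)) = (-57 - 3*(-9))/(-380) + 365/(((78 + 129)/22)) = (-57 + 27)*(-1/380) + 365/((207*(1/22))) = -30*(-1/380) + 365/(207/22) = 3/38 + 365*(22/207) = 3/38 + 8030/207 = 305761/7866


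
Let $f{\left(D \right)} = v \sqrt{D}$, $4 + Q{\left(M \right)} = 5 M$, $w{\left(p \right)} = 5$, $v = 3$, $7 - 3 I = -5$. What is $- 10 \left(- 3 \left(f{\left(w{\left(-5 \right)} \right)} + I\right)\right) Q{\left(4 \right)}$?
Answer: $1920 + 1440 \sqrt{5} \approx 5139.9$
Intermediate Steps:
$I = 4$ ($I = \frac{7}{3} - - \frac{5}{3} = \frac{7}{3} + \frac{5}{3} = 4$)
$Q{\left(M \right)} = -4 + 5 M$
$f{\left(D \right)} = 3 \sqrt{D}$
$- 10 \left(- 3 \left(f{\left(w{\left(-5 \right)} \right)} + I\right)\right) Q{\left(4 \right)} = - 10 \left(- 3 \left(3 \sqrt{5} + 4\right)\right) \left(-4 + 5 \cdot 4\right) = - 10 \left(- 3 \left(4 + 3 \sqrt{5}\right)\right) \left(-4 + 20\right) = - 10 \left(-12 - 9 \sqrt{5}\right) 16 = \left(120 + 90 \sqrt{5}\right) 16 = 1920 + 1440 \sqrt{5}$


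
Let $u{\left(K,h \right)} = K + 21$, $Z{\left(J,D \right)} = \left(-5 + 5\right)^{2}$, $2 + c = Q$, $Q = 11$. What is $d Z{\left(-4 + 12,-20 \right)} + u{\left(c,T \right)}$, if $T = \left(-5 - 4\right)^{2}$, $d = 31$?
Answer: $30$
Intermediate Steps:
$T = 81$ ($T = \left(-9\right)^{2} = 81$)
$c = 9$ ($c = -2 + 11 = 9$)
$Z{\left(J,D \right)} = 0$ ($Z{\left(J,D \right)} = 0^{2} = 0$)
$u{\left(K,h \right)} = 21 + K$
$d Z{\left(-4 + 12,-20 \right)} + u{\left(c,T \right)} = 31 \cdot 0 + \left(21 + 9\right) = 0 + 30 = 30$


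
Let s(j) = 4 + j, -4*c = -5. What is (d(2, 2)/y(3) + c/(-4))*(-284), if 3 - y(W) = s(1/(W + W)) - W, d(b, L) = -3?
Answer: 24353/44 ≈ 553.48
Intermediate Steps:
c = 5/4 (c = -1/4*(-5) = 5/4 ≈ 1.2500)
y(W) = -1 + W - 1/(2*W) (y(W) = 3 - ((4 + 1/(W + W)) - W) = 3 - ((4 + 1/(2*W)) - W) = 3 - (4 + 1/(2*W) - W) = 3 + (-4 + W - 1/(2*W)) = -1 + W - 1/(2*W))
(d(2, 2)/y(3) + c/(-4))*(-284) = (-3/(-1 + 3 - 1/2/3) + (5/4)/(-4))*(-284) = (-3/(-1 + 3 - 1/2*1/3) + (5/4)*(-1/4))*(-284) = (-3/(-1 + 3 - 1/6) - 5/16)*(-284) = (-3/11/6 - 5/16)*(-284) = (-3*6/11 - 5/16)*(-284) = (-18/11 - 5/16)*(-284) = -343/176*(-284) = 24353/44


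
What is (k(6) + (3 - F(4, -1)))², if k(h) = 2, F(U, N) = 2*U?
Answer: 9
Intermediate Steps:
(k(6) + (3 - F(4, -1)))² = (2 + (3 - 2*4))² = (2 + (3 - 1*8))² = (2 + (3 - 8))² = (2 - 5)² = (-3)² = 9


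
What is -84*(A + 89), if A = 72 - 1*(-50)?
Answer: -17724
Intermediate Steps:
A = 122 (A = 72 + 50 = 122)
-84*(A + 89) = -84*(122 + 89) = -84*211 = -17724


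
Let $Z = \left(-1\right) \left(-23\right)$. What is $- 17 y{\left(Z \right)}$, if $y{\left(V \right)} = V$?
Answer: $-391$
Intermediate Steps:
$Z = 23$
$- 17 y{\left(Z \right)} = \left(-17\right) 23 = -391$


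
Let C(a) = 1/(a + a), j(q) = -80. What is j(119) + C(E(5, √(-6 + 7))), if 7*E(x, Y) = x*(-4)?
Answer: -3207/40 ≈ -80.175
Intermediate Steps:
E(x, Y) = -4*x/7 (E(x, Y) = (x*(-4))/7 = (-4*x)/7 = -4*x/7)
C(a) = 1/(2*a)
j(119) + C(E(5, √(-6 + 7))) = -80 + 1/(2*((-4/7*5))) = -80 + 1/(2*(-20/7)) = -80 + (½)*(-7/20) = -80 - 7/40 = -3207/40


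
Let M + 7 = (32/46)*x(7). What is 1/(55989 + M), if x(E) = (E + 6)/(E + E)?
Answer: 161/9013206 ≈ 1.7863e-5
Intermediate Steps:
x(E) = (6 + E)/(2*E) (x(E) = (6 + E)/((2*E)) = (6 + E)*(1/(2*E)) = (6 + E)/(2*E))
M = -1023/161 (M = -7 + (32/46)*((1/2)*(6 + 7)/7) = -7 + ((1/46)*32)*((1/2)*(1/7)*13) = -7 + (16/23)*(13/14) = -7 + 104/161 = -1023/161 ≈ -6.3540)
1/(55989 + M) = 1/(55989 - 1023/161) = 1/(9013206/161) = 161/9013206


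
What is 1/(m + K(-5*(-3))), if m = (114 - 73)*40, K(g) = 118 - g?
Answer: 1/1743 ≈ 0.00057372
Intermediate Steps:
m = 1640 (m = 41*40 = 1640)
1/(m + K(-5*(-3))) = 1/(1640 + (118 - (-5)*(-3))) = 1/(1640 + (118 - 1*15)) = 1/(1640 + (118 - 15)) = 1/(1640 + 103) = 1/1743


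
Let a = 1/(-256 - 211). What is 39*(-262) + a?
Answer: -4771807/467 ≈ -10218.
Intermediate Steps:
a = -1/467 (a = 1/(-467) = -1/467 ≈ -0.0021413)
39*(-262) + a = 39*(-262) - 1/467 = -10218 - 1/467 = -4771807/467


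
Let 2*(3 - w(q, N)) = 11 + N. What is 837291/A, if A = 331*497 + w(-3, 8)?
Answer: 558194/109667 ≈ 5.0899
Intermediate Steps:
w(q, N) = -5/2 - N/2 (w(q, N) = 3 - (11 + N)/2 = 3 + (-11/2 - N/2) = -5/2 - N/2)
A = 329001/2 (A = 331*497 + (-5/2 - ½*8) = 164507 + (-5/2 - 4) = 164507 - 13/2 = 329001/2 ≈ 1.6450e+5)
837291/A = 837291/(329001/2) = 837291*(2/329001) = 558194/109667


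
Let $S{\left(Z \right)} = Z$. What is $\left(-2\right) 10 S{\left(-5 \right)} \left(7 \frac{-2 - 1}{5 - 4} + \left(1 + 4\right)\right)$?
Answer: $-1600$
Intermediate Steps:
$\left(-2\right) 10 S{\left(-5 \right)} \left(7 \frac{-2 - 1}{5 - 4} + \left(1 + 4\right)\right) = \left(-2\right) 10 \left(- 5 \left(7 \frac{-2 - 1}{5 - 4} + \left(1 + 4\right)\right)\right) = - 20 \left(- 5 \left(7 \left(- \frac{3}{1}\right) + 5\right)\right) = - 20 \left(- 5 \left(7 \left(\left(-3\right) 1\right) + 5\right)\right) = - 20 \left(- 5 \left(7 \left(-3\right) + 5\right)\right) = - 20 \left(- 5 \left(-21 + 5\right)\right) = - 20 \left(\left(-5\right) \left(-16\right)\right) = \left(-20\right) 80 = -1600$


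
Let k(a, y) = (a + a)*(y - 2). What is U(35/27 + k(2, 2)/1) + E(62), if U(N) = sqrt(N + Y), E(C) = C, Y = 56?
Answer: 62 + sqrt(4641)/9 ≈ 69.569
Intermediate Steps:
k(a, y) = 2*a*(-2 + y) (k(a, y) = (2*a)*(-2 + y) = 2*a*(-2 + y))
U(N) = sqrt(56 + N) (U(N) = sqrt(N + 56) = sqrt(56 + N))
U(35/27 + k(2, 2)/1) + E(62) = sqrt(56 + (35/27 + (2*2*(-2 + 2))/1)) + 62 = sqrt(56 + (35*(1/27) + (2*2*0)*1)) + 62 = sqrt(56 + (35/27 + 0*1)) + 62 = sqrt(56 + (35/27 + 0)) + 62 = sqrt(56 + 35/27) + 62 = sqrt(1547/27) + 62 = sqrt(4641)/9 + 62 = 62 + sqrt(4641)/9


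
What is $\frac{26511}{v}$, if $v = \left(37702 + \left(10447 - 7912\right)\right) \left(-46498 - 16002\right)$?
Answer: $- \frac{26511}{2514812500} \approx -1.0542 \cdot 10^{-5}$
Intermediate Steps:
$v = -2514812500$ ($v = \left(37702 + \left(10447 - 7912\right)\right) \left(-62500\right) = \left(37702 + 2535\right) \left(-62500\right) = 40237 \left(-62500\right) = -2514812500$)
$\frac{26511}{v} = \frac{26511}{-2514812500} = 26511 \left(- \frac{1}{2514812500}\right) = - \frac{26511}{2514812500}$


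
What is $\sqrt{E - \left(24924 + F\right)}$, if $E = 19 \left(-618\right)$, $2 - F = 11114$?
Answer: $i \sqrt{25554} \approx 159.86 i$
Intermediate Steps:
$F = -11112$ ($F = 2 - 11114 = -11112$)
$E = -11742$
$\sqrt{E - \left(24924 + F\right)} = \sqrt{-11742 - 13812} = \sqrt{-25554} = i \sqrt{25554}$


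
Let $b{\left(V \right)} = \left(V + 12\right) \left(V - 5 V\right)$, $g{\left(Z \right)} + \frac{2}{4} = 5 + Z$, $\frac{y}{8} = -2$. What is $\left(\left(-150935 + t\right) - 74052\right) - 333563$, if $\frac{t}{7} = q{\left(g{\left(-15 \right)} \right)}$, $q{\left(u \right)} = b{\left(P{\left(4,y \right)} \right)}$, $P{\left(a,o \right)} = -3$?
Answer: $-557794$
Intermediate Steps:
$y = -16$ ($y = 8 \left(-2\right) = -16$)
$g{\left(Z \right)} = \frac{9}{2} + Z$ ($g{\left(Z \right)} = - \frac{1}{2} + \left(5 + Z\right) = \frac{9}{2} + Z$)
$b{\left(V \right)} = - 4 V \left(12 + V\right)$ ($b{\left(V \right)} = \left(12 + V\right) \left(- 4 V\right) = - 4 V \left(12 + V\right)$)
$q{\left(u \right)} = 108$ ($q{\left(u \right)} = \left(-4\right) \left(-3\right) \left(12 - 3\right) = \left(-4\right) \left(-3\right) 9 = 108$)
$t = 756$ ($t = 7 \cdot 108 = 756$)
$\left(\left(-150935 + t\right) - 74052\right) - 333563 = \left(\left(-150935 + 756\right) - 74052\right) - 333563 = \left(-150179 - 74052\right) - 333563 = -224231 - 333563 = -557794$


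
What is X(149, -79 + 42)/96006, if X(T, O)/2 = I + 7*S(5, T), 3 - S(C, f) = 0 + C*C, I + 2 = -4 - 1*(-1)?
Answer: -53/16001 ≈ -0.0033123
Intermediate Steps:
I = -5 (I = -2 + (-4 - 1*(-1)) = -2 + (-4 + 1) = -2 - 3 = -5)
S(C, f) = 3 - C² (S(C, f) = 3 - (0 + C*C) = 3 - (0 + C²) = 3 - C²)
X(T, O) = -318 (X(T, O) = 2*(-5 + 7*(3 - 1*5²)) = 2*(-5 + 7*(3 - 1*25)) = 2*(-5 + 7*(3 - 25)) = 2*(-5 + 7*(-22)) = 2*(-5 - 154) = 2*(-159) = -318)
X(149, -79 + 42)/96006 = -318/96006 = -318*1/96006 = -53/16001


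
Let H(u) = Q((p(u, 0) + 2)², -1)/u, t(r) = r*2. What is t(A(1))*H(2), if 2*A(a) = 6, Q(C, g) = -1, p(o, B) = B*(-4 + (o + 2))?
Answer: -3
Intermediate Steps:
p(o, B) = B*(-2 + o) (p(o, B) = B*(-4 + (2 + o)) = B*(-2 + o))
A(a) = 3 (A(a) = (½)*6 = 3)
t(r) = 2*r
H(u) = -1/u
t(A(1))*H(2) = (2*3)*(-1/2) = 6*(-1*½) = 6*(-½) = -3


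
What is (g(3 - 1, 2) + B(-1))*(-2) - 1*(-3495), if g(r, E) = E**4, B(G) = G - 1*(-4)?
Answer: 3457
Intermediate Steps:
B(G) = 4 + G (B(G) = G + 4 = 4 + G)
(g(3 - 1, 2) + B(-1))*(-2) - 1*(-3495) = (2**4 + (4 - 1))*(-2) - 1*(-3495) = (16 + 3)*(-2) + 3495 = 19*(-2) + 3495 = -38 + 3495 = 3457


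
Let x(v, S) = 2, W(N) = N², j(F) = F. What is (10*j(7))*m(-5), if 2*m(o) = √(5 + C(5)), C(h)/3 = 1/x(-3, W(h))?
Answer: 35*√26/2 ≈ 89.233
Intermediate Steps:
C(h) = 3/2
m(o) = √26/4 (m(o) = √(5 + 3/2)/2 = √(13/2)/2 = (√26/2)/2 = √26/4)
(10*j(7))*m(-5) = (10*7)*(√26/4) = 70*(√26/4) = 35*√26/2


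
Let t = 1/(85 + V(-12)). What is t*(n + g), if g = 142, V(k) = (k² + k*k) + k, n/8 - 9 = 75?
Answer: 814/361 ≈ 2.2548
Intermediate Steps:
n = 672 (n = 72 + 8*75 = 72 + 600 = 672)
V(k) = k + 2*k² (V(k) = (k² + k²) + k = 2*k² + k = k + 2*k²)
t = 1/361 (t = 1/(85 - 12*(1 + 2*(-12))) = 1/(85 - 12*(1 - 24)) = 1/(85 - 12*(-23)) = 1/(85 + 276) = 1/361 ≈ 0.0027701)
t*(n + g) = (672 + 142)/361 = (1/361)*814 = 814/361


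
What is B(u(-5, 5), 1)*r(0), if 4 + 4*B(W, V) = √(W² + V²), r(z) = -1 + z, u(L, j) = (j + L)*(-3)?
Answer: ¾ ≈ 0.75000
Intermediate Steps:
u(L, j) = -3*L - 3*j (u(L, j) = (L + j)*(-3) = -3*L - 3*j)
B(W, V) = -1 + √(V² + W²)/4 (B(W, V) = -1 + √(W² + V²)/4 = -1 + √(V² + W²)/4)
B(u(-5, 5), 1)*r(0) = (-1 + √(1² + (-3*(-5) - 3*5)²)/4)*(-1 + 0) = (-1 + √(1 + (15 - 15)²)/4)*(-1) = (-1 + √(1 + 0²)/4)*(-1) = (-1 + √(1 + 0)/4)*(-1) = (-1 + √1/4)*(-1) = (-1 + (¼)*1)*(-1) = (-1 + ¼)*(-1) = -¾*(-1) = ¾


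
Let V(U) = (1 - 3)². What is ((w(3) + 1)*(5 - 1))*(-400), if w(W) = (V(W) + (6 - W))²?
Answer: -80000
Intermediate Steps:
V(U) = 4 (V(U) = (-2)² = 4)
w(W) = (10 - W)² (w(W) = (4 + (6 - W))² = (10 - W)²)
((w(3) + 1)*(5 - 1))*(-400) = (((10 - 1*3)² + 1)*(5 - 1))*(-400) = (((10 - 3)² + 1)*4)*(-400) = ((7² + 1)*4)*(-400) = ((49 + 1)*4)*(-400) = (50*4)*(-400) = 200*(-400) = -80000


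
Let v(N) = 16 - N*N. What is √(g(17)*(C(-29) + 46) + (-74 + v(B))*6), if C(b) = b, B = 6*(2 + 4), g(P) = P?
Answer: I*√7835 ≈ 88.516*I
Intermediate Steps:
B = 36 (B = 6*6 = 36)
v(N) = 16 - N²
√(g(17)*(C(-29) + 46) + (-74 + v(B))*6) = √(17*(-29 + 46) + (-74 + (16 - 1*36²))*6) = √(17*17 + (-74 + (16 - 1*1296))*6) = √(289 + (-74 + (16 - 1296))*6) = √(289 + (-74 - 1280)*6) = √(289 - 1354*6) = √(289 - 8124) = √(-7835) = I*√7835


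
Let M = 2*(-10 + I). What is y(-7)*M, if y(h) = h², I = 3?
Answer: -686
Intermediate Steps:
M = -14 (M = 2*(-10 + 3) = 2*(-7) = -14)
y(-7)*M = (-7)²*(-14) = 49*(-14) = -686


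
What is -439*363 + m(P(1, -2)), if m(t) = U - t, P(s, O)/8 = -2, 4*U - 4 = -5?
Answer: -637365/4 ≈ -1.5934e+5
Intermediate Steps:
U = -¼ (U = 1 + (¼)*(-5) = 1 - 5/4 = -¼ ≈ -0.25000)
P(s, O) = -16 (P(s, O) = 8*(-2) = -16)
m(t) = -¼ - t
-439*363 + m(P(1, -2)) = -439*363 + (-¼ - 1*(-16)) = -159357 + (-¼ + 16) = -159357 + 63/4 = -637365/4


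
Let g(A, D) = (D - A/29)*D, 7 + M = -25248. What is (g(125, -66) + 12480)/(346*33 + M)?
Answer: -496494/401273 ≈ -1.2373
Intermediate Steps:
M = -25255 (M = -7 - 25248 = -25255)
g(A, D) = D*(D - A/29) (g(A, D) = (D - A/29)*D = D*(D - A/29))
(g(125, -66) + 12480)/(346*33 + M) = ((1/29)*(-66)*(-1*125 + 29*(-66)) + 12480)/(346*33 - 25255) = ((1/29)*(-66)*(-125 - 1914) + 12480)/(11418 - 25255) = ((1/29)*(-66)*(-2039) + 12480)/(-13837) = (134574/29 + 12480)*(-1/13837) = (496494/29)*(-1/13837) = -496494/401273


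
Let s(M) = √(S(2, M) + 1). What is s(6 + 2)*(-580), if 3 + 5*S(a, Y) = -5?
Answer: -116*I*√15 ≈ -449.27*I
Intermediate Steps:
S(a, Y) = -8/5 (S(a, Y) = -⅗ + (⅕)*(-5) = -⅗ - 1 = -8/5)
s(M) = I*√15/5 (s(M) = √(-8/5 + 1) = √(-⅗) = I*√15/5)
s(6 + 2)*(-580) = (I*√15/5)*(-580) = -116*I*√15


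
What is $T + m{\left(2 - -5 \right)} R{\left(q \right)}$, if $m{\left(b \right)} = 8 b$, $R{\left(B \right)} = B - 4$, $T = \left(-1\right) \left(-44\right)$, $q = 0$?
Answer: $-180$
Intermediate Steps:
$T = 44$
$R{\left(B \right)} = -4 + B$
$T + m{\left(2 - -5 \right)} R{\left(q \right)} = 44 + 8 \left(2 - -5\right) \left(-4 + 0\right) = 44 + 8 \left(2 + 5\right) \left(-4\right) = 44 + 8 \cdot 7 \left(-4\right) = 44 + 56 \left(-4\right) = 44 - 224 = -180$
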